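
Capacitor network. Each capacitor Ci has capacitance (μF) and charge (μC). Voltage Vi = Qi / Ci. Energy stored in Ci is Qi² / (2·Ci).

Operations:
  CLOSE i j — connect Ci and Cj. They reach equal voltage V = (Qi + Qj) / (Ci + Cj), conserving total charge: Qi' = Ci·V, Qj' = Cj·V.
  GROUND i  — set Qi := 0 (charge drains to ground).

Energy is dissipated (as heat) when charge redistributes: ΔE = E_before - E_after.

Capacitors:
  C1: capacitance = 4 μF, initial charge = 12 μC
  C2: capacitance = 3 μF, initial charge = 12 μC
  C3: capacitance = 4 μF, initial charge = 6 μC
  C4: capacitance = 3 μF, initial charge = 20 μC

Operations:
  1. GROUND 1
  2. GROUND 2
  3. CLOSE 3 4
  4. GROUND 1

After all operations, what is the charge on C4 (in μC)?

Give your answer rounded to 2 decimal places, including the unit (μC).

Initial: C1(4μF, Q=12μC, V=3.00V), C2(3μF, Q=12μC, V=4.00V), C3(4μF, Q=6μC, V=1.50V), C4(3μF, Q=20μC, V=6.67V)
Op 1: GROUND 1: Q1=0; energy lost=18.000
Op 2: GROUND 2: Q2=0; energy lost=24.000
Op 3: CLOSE 3-4: Q_total=26.00, C_total=7.00, V=3.71; Q3=14.86, Q4=11.14; dissipated=22.881
Op 4: GROUND 1: Q1=0; energy lost=0.000
Final charges: Q1=0.00, Q2=0.00, Q3=14.86, Q4=11.14

Answer: 11.14 μC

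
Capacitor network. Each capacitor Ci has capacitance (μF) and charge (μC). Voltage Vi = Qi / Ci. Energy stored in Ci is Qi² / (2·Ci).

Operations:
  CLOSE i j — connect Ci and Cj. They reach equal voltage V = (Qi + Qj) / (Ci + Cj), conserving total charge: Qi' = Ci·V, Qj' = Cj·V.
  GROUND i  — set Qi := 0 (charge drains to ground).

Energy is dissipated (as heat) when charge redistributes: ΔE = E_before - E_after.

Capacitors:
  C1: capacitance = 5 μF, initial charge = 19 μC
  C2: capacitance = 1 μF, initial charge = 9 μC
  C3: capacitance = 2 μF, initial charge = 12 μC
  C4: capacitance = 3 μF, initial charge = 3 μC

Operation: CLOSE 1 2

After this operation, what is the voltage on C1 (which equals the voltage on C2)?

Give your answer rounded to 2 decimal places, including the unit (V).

Answer: 4.67 V

Derivation:
Initial: C1(5μF, Q=19μC, V=3.80V), C2(1μF, Q=9μC, V=9.00V), C3(2μF, Q=12μC, V=6.00V), C4(3μF, Q=3μC, V=1.00V)
Op 1: CLOSE 1-2: Q_total=28.00, C_total=6.00, V=4.67; Q1=23.33, Q2=4.67; dissipated=11.267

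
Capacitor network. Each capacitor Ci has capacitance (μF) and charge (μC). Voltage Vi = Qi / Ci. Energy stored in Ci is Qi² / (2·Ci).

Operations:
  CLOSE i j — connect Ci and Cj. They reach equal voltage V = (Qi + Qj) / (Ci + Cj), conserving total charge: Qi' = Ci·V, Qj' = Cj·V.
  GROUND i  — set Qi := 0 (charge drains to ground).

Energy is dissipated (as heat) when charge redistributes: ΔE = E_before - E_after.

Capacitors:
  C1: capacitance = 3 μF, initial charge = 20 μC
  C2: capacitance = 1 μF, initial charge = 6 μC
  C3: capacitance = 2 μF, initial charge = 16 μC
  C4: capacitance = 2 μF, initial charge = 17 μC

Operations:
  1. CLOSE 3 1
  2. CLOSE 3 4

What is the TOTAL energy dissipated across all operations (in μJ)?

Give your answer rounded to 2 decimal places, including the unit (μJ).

Answer: 1.91 μJ

Derivation:
Initial: C1(3μF, Q=20μC, V=6.67V), C2(1μF, Q=6μC, V=6.00V), C3(2μF, Q=16μC, V=8.00V), C4(2μF, Q=17μC, V=8.50V)
Op 1: CLOSE 3-1: Q_total=36.00, C_total=5.00, V=7.20; Q3=14.40, Q1=21.60; dissipated=1.067
Op 2: CLOSE 3-4: Q_total=31.40, C_total=4.00, V=7.85; Q3=15.70, Q4=15.70; dissipated=0.845
Total dissipated: 1.912 μJ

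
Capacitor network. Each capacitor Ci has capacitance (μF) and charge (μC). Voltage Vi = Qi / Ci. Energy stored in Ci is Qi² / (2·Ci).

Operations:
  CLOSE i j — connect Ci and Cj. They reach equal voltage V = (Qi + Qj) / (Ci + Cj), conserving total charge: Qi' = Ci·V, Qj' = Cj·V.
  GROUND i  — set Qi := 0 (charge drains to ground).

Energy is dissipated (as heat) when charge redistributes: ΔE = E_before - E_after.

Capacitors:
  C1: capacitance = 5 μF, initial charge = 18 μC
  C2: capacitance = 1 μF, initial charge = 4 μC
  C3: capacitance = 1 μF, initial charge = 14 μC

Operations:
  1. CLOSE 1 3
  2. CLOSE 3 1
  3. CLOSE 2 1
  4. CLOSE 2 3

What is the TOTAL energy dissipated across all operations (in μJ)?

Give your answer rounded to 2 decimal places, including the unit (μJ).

Initial: C1(5μF, Q=18μC, V=3.60V), C2(1μF, Q=4μC, V=4.00V), C3(1μF, Q=14μC, V=14.00V)
Op 1: CLOSE 1-3: Q_total=32.00, C_total=6.00, V=5.33; Q1=26.67, Q3=5.33; dissipated=45.067
Op 2: CLOSE 3-1: Q_total=32.00, C_total=6.00, V=5.33; Q3=5.33, Q1=26.67; dissipated=0.000
Op 3: CLOSE 2-1: Q_total=30.67, C_total=6.00, V=5.11; Q2=5.11, Q1=25.56; dissipated=0.741
Op 4: CLOSE 2-3: Q_total=10.44, C_total=2.00, V=5.22; Q2=5.22, Q3=5.22; dissipated=0.012
Total dissipated: 45.820 μJ

Answer: 45.82 μJ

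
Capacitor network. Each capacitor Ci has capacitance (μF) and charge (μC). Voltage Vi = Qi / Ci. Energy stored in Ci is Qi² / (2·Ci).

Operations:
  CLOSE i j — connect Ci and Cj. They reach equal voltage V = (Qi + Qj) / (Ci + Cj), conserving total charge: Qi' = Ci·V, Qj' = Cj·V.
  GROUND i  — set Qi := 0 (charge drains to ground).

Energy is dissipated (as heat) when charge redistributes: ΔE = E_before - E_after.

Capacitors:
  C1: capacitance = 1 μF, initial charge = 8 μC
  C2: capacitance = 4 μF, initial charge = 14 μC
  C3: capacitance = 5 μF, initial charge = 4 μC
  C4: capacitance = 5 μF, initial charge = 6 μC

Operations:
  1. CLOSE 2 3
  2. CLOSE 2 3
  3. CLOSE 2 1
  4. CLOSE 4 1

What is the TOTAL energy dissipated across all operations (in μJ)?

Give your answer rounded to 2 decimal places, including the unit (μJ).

Initial: C1(1μF, Q=8μC, V=8.00V), C2(4μF, Q=14μC, V=3.50V), C3(5μF, Q=4μC, V=0.80V), C4(5μF, Q=6μC, V=1.20V)
Op 1: CLOSE 2-3: Q_total=18.00, C_total=9.00, V=2.00; Q2=8.00, Q3=10.00; dissipated=8.100
Op 2: CLOSE 2-3: Q_total=18.00, C_total=9.00, V=2.00; Q2=8.00, Q3=10.00; dissipated=0.000
Op 3: CLOSE 2-1: Q_total=16.00, C_total=5.00, V=3.20; Q2=12.80, Q1=3.20; dissipated=14.400
Op 4: CLOSE 4-1: Q_total=9.20, C_total=6.00, V=1.53; Q4=7.67, Q1=1.53; dissipated=1.667
Total dissipated: 24.167 μJ

Answer: 24.17 μJ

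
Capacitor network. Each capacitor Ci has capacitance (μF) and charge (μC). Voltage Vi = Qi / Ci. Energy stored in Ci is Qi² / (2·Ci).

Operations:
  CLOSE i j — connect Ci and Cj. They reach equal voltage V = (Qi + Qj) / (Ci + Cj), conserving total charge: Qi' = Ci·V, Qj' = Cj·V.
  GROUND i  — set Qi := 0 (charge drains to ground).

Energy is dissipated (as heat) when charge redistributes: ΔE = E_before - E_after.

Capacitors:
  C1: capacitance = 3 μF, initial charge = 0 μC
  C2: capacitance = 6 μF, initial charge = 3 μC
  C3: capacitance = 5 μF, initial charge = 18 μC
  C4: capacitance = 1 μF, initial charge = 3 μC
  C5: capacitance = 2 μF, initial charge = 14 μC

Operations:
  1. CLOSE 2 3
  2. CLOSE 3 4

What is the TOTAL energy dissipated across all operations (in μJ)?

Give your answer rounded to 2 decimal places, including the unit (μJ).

Initial: C1(3μF, Q=0μC, V=0.00V), C2(6μF, Q=3μC, V=0.50V), C3(5μF, Q=18μC, V=3.60V), C4(1μF, Q=3μC, V=3.00V), C5(2μF, Q=14μC, V=7.00V)
Op 1: CLOSE 2-3: Q_total=21.00, C_total=11.00, V=1.91; Q2=11.45, Q3=9.55; dissipated=13.105
Op 2: CLOSE 3-4: Q_total=12.55, C_total=6.00, V=2.09; Q3=10.45, Q4=2.09; dissipated=0.496
Total dissipated: 13.600 μJ

Answer: 13.60 μJ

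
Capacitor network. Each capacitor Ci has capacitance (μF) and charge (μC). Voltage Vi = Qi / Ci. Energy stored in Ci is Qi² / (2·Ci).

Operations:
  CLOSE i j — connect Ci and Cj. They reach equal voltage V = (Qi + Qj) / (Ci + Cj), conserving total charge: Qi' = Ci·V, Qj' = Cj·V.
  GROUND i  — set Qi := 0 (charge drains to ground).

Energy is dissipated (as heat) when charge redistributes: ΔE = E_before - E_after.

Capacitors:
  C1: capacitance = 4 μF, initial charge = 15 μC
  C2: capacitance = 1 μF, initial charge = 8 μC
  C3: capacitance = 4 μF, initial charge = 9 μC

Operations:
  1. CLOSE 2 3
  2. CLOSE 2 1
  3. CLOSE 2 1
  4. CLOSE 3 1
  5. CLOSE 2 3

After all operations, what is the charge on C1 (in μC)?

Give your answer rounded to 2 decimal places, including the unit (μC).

Answer: 14.16 μC

Derivation:
Initial: C1(4μF, Q=15μC, V=3.75V), C2(1μF, Q=8μC, V=8.00V), C3(4μF, Q=9μC, V=2.25V)
Op 1: CLOSE 2-3: Q_total=17.00, C_total=5.00, V=3.40; Q2=3.40, Q3=13.60; dissipated=13.225
Op 2: CLOSE 2-1: Q_total=18.40, C_total=5.00, V=3.68; Q2=3.68, Q1=14.72; dissipated=0.049
Op 3: CLOSE 2-1: Q_total=18.40, C_total=5.00, V=3.68; Q2=3.68, Q1=14.72; dissipated=0.000
Op 4: CLOSE 3-1: Q_total=28.32, C_total=8.00, V=3.54; Q3=14.16, Q1=14.16; dissipated=0.078
Op 5: CLOSE 2-3: Q_total=17.84, C_total=5.00, V=3.57; Q2=3.57, Q3=14.27; dissipated=0.008
Final charges: Q1=14.16, Q2=3.57, Q3=14.27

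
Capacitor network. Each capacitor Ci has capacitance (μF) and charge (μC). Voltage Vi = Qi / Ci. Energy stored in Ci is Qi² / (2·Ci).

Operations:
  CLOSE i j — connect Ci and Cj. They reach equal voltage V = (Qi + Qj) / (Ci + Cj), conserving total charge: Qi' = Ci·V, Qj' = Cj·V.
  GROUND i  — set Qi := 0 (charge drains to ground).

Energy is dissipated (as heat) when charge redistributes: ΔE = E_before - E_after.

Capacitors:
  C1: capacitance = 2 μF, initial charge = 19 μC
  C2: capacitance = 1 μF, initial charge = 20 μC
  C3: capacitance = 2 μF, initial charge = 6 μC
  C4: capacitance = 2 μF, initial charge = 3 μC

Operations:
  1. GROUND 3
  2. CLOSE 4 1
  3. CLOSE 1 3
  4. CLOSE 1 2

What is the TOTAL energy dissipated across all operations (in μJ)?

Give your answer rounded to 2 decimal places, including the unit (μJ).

Initial: C1(2μF, Q=19μC, V=9.50V), C2(1μF, Q=20μC, V=20.00V), C3(2μF, Q=6μC, V=3.00V), C4(2μF, Q=3μC, V=1.50V)
Op 1: GROUND 3: Q3=0; energy lost=9.000
Op 2: CLOSE 4-1: Q_total=22.00, C_total=4.00, V=5.50; Q4=11.00, Q1=11.00; dissipated=32.000
Op 3: CLOSE 1-3: Q_total=11.00, C_total=4.00, V=2.75; Q1=5.50, Q3=5.50; dissipated=15.125
Op 4: CLOSE 1-2: Q_total=25.50, C_total=3.00, V=8.50; Q1=17.00, Q2=8.50; dissipated=99.188
Total dissipated: 155.312 μJ

Answer: 155.31 μJ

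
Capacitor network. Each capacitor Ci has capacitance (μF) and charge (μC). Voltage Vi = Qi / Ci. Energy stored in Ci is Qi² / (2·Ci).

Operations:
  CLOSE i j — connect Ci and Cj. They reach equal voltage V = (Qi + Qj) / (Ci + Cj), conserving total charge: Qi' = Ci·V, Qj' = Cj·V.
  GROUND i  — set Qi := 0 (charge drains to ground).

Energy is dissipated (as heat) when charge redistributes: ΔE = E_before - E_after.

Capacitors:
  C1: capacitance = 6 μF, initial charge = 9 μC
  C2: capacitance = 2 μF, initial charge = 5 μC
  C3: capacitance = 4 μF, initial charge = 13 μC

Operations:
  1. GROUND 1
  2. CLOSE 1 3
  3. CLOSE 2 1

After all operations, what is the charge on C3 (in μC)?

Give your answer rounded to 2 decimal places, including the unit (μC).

Initial: C1(6μF, Q=9μC, V=1.50V), C2(2μF, Q=5μC, V=2.50V), C3(4μF, Q=13μC, V=3.25V)
Op 1: GROUND 1: Q1=0; energy lost=6.750
Op 2: CLOSE 1-3: Q_total=13.00, C_total=10.00, V=1.30; Q1=7.80, Q3=5.20; dissipated=12.675
Op 3: CLOSE 2-1: Q_total=12.80, C_total=8.00, V=1.60; Q2=3.20, Q1=9.60; dissipated=1.080
Final charges: Q1=9.60, Q2=3.20, Q3=5.20

Answer: 5.20 μC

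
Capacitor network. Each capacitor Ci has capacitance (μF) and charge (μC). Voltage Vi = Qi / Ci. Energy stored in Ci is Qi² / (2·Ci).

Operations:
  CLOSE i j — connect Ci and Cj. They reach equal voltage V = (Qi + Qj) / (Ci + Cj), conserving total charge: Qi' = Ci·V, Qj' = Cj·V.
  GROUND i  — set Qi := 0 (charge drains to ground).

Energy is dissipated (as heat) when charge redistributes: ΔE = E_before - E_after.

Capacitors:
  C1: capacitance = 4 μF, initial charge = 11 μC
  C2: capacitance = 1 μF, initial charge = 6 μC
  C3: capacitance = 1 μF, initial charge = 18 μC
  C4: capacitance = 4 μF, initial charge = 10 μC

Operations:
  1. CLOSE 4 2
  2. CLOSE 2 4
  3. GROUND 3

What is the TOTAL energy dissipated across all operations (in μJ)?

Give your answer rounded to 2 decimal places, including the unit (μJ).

Initial: C1(4μF, Q=11μC, V=2.75V), C2(1μF, Q=6μC, V=6.00V), C3(1μF, Q=18μC, V=18.00V), C4(4μF, Q=10μC, V=2.50V)
Op 1: CLOSE 4-2: Q_total=16.00, C_total=5.00, V=3.20; Q4=12.80, Q2=3.20; dissipated=4.900
Op 2: CLOSE 2-4: Q_total=16.00, C_total=5.00, V=3.20; Q2=3.20, Q4=12.80; dissipated=0.000
Op 3: GROUND 3: Q3=0; energy lost=162.000
Total dissipated: 166.900 μJ

Answer: 166.90 μJ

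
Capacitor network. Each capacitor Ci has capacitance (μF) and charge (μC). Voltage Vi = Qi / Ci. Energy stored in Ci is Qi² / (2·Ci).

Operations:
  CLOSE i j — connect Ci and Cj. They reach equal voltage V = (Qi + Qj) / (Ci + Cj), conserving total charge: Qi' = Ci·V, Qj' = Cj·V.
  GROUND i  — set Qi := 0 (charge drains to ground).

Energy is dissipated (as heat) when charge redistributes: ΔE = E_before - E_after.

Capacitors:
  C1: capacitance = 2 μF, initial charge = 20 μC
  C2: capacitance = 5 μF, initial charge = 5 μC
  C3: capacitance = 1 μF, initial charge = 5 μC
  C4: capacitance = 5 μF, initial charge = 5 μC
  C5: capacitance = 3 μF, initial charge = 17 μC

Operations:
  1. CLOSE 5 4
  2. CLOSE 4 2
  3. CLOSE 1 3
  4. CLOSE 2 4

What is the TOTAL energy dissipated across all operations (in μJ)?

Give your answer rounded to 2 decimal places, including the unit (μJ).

Answer: 32.58 μJ

Derivation:
Initial: C1(2μF, Q=20μC, V=10.00V), C2(5μF, Q=5μC, V=1.00V), C3(1μF, Q=5μC, V=5.00V), C4(5μF, Q=5μC, V=1.00V), C5(3μF, Q=17μC, V=5.67V)
Op 1: CLOSE 5-4: Q_total=22.00, C_total=8.00, V=2.75; Q5=8.25, Q4=13.75; dissipated=20.417
Op 2: CLOSE 4-2: Q_total=18.75, C_total=10.00, V=1.88; Q4=9.38, Q2=9.38; dissipated=3.828
Op 3: CLOSE 1-3: Q_total=25.00, C_total=3.00, V=8.33; Q1=16.67, Q3=8.33; dissipated=8.333
Op 4: CLOSE 2-4: Q_total=18.75, C_total=10.00, V=1.88; Q2=9.38, Q4=9.38; dissipated=0.000
Total dissipated: 32.578 μJ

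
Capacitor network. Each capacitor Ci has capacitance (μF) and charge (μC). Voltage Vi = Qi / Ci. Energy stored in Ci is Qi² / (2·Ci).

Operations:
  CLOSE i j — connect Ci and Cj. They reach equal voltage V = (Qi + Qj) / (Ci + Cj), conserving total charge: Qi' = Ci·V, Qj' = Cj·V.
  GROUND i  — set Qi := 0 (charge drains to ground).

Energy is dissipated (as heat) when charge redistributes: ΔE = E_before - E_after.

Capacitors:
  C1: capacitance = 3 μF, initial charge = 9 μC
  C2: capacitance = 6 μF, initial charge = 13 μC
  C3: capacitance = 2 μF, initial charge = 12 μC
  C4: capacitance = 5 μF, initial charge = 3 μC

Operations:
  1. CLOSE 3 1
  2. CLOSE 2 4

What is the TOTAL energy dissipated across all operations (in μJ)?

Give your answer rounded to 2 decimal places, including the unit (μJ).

Answer: 8.75 μJ

Derivation:
Initial: C1(3μF, Q=9μC, V=3.00V), C2(6μF, Q=13μC, V=2.17V), C3(2μF, Q=12μC, V=6.00V), C4(5μF, Q=3μC, V=0.60V)
Op 1: CLOSE 3-1: Q_total=21.00, C_total=5.00, V=4.20; Q3=8.40, Q1=12.60; dissipated=5.400
Op 2: CLOSE 2-4: Q_total=16.00, C_total=11.00, V=1.45; Q2=8.73, Q4=7.27; dissipated=3.347
Total dissipated: 8.747 μJ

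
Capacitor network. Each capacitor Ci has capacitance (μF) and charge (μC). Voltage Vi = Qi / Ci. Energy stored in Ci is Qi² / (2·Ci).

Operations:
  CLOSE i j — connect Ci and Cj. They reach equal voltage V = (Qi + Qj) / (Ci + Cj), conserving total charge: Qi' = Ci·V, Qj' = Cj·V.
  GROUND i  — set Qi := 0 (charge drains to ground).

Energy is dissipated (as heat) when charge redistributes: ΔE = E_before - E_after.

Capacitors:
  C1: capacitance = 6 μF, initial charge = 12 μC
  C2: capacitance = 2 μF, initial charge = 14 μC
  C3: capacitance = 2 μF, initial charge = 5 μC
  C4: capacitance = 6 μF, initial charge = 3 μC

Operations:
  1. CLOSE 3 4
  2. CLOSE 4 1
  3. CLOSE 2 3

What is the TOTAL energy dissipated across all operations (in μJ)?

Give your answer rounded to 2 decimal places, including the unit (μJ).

Initial: C1(6μF, Q=12μC, V=2.00V), C2(2μF, Q=14μC, V=7.00V), C3(2μF, Q=5μC, V=2.50V), C4(6μF, Q=3μC, V=0.50V)
Op 1: CLOSE 3-4: Q_total=8.00, C_total=8.00, V=1.00; Q3=2.00, Q4=6.00; dissipated=3.000
Op 2: CLOSE 4-1: Q_total=18.00, C_total=12.00, V=1.50; Q4=9.00, Q1=9.00; dissipated=1.500
Op 3: CLOSE 2-3: Q_total=16.00, C_total=4.00, V=4.00; Q2=8.00, Q3=8.00; dissipated=18.000
Total dissipated: 22.500 μJ

Answer: 22.50 μJ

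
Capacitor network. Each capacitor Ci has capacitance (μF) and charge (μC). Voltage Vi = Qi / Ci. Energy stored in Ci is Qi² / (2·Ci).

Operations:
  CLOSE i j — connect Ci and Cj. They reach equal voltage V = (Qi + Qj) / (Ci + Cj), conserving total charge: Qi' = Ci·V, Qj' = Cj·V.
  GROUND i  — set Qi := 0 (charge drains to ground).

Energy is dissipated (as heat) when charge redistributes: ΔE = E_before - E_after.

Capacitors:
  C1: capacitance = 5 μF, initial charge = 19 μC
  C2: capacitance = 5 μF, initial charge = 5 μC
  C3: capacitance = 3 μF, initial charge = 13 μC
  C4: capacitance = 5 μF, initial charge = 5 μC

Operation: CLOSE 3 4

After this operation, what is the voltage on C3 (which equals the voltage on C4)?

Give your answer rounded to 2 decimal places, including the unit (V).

Initial: C1(5μF, Q=19μC, V=3.80V), C2(5μF, Q=5μC, V=1.00V), C3(3μF, Q=13μC, V=4.33V), C4(5μF, Q=5μC, V=1.00V)
Op 1: CLOSE 3-4: Q_total=18.00, C_total=8.00, V=2.25; Q3=6.75, Q4=11.25; dissipated=10.417

Answer: 2.25 V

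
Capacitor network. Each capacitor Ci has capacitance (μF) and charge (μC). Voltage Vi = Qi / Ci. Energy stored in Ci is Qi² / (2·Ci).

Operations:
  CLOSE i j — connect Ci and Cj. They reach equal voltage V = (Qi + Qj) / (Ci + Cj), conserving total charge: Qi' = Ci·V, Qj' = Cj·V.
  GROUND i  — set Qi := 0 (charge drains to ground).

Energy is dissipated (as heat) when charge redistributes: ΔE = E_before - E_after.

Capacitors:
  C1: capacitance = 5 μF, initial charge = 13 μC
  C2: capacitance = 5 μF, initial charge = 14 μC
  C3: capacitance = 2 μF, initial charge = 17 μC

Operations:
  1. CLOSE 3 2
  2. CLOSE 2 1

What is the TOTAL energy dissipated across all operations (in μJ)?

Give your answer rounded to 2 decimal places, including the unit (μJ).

Answer: 27.39 μJ

Derivation:
Initial: C1(5μF, Q=13μC, V=2.60V), C2(5μF, Q=14μC, V=2.80V), C3(2μF, Q=17μC, V=8.50V)
Op 1: CLOSE 3-2: Q_total=31.00, C_total=7.00, V=4.43; Q3=8.86, Q2=22.14; dissipated=23.207
Op 2: CLOSE 2-1: Q_total=35.14, C_total=10.00, V=3.51; Q2=17.57, Q1=17.57; dissipated=4.180
Total dissipated: 27.387 μJ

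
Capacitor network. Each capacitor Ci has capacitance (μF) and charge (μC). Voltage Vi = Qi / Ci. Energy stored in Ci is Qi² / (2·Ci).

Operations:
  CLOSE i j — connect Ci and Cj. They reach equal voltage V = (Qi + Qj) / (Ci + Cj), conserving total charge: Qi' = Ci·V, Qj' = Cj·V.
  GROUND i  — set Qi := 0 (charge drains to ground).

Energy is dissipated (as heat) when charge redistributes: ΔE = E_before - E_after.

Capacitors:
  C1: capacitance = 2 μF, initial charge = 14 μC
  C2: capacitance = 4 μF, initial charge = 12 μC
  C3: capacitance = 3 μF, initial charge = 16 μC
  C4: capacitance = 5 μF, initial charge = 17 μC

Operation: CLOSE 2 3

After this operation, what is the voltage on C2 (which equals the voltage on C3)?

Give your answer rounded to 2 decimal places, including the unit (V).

Initial: C1(2μF, Q=14μC, V=7.00V), C2(4μF, Q=12μC, V=3.00V), C3(3μF, Q=16μC, V=5.33V), C4(5μF, Q=17μC, V=3.40V)
Op 1: CLOSE 2-3: Q_total=28.00, C_total=7.00, V=4.00; Q2=16.00, Q3=12.00; dissipated=4.667

Answer: 4.00 V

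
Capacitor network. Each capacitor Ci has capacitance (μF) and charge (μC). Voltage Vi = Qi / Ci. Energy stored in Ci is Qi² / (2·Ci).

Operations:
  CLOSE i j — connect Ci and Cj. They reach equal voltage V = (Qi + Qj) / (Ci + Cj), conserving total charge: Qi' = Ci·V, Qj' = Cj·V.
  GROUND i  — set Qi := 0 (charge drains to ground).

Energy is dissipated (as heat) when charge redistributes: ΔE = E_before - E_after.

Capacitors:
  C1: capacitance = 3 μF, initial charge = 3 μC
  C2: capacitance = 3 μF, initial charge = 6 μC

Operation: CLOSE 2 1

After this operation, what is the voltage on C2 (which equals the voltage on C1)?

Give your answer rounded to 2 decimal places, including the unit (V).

Initial: C1(3μF, Q=3μC, V=1.00V), C2(3μF, Q=6μC, V=2.00V)
Op 1: CLOSE 2-1: Q_total=9.00, C_total=6.00, V=1.50; Q2=4.50, Q1=4.50; dissipated=0.750

Answer: 1.50 V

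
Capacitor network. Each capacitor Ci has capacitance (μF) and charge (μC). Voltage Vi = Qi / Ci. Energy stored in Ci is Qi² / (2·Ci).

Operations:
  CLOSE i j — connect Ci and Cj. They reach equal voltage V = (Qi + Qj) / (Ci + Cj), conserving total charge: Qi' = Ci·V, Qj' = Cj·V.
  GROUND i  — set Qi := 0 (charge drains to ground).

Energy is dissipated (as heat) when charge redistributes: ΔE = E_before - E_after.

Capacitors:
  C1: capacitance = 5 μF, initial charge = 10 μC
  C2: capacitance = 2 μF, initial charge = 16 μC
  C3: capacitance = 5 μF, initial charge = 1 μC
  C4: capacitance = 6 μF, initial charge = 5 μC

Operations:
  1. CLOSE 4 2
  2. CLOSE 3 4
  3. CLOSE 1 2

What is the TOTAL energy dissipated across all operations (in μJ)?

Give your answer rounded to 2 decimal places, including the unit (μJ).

Answer: 46.82 μJ

Derivation:
Initial: C1(5μF, Q=10μC, V=2.00V), C2(2μF, Q=16μC, V=8.00V), C3(5μF, Q=1μC, V=0.20V), C4(6μF, Q=5μC, V=0.83V)
Op 1: CLOSE 4-2: Q_total=21.00, C_total=8.00, V=2.62; Q4=15.75, Q2=5.25; dissipated=38.521
Op 2: CLOSE 3-4: Q_total=16.75, C_total=11.00, V=1.52; Q3=7.61, Q4=9.14; dissipated=8.019
Op 3: CLOSE 1-2: Q_total=15.25, C_total=7.00, V=2.18; Q1=10.89, Q2=4.36; dissipated=0.279
Total dissipated: 46.819 μJ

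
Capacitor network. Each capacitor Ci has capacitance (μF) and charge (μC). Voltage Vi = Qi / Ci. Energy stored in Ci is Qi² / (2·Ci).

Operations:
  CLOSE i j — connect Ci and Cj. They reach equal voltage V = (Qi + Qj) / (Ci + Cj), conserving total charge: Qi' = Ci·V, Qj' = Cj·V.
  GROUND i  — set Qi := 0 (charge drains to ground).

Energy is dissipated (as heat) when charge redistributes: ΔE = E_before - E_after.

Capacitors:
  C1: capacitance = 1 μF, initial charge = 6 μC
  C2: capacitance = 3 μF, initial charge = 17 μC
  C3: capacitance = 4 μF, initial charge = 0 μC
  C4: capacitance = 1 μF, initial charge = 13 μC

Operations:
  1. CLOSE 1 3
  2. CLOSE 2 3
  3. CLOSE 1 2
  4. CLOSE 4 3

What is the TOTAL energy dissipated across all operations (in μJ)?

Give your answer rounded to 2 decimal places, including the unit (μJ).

Answer: 71.97 μJ

Derivation:
Initial: C1(1μF, Q=6μC, V=6.00V), C2(3μF, Q=17μC, V=5.67V), C3(4μF, Q=0μC, V=0.00V), C4(1μF, Q=13μC, V=13.00V)
Op 1: CLOSE 1-3: Q_total=6.00, C_total=5.00, V=1.20; Q1=1.20, Q3=4.80; dissipated=14.400
Op 2: CLOSE 2-3: Q_total=21.80, C_total=7.00, V=3.11; Q2=9.34, Q3=12.46; dissipated=17.101
Op 3: CLOSE 1-2: Q_total=10.54, C_total=4.00, V=2.64; Q1=2.64, Q2=7.91; dissipated=1.374
Op 4: CLOSE 4-3: Q_total=25.46, C_total=5.00, V=5.09; Q4=5.09, Q3=20.37; dissipated=39.091
Total dissipated: 71.966 μJ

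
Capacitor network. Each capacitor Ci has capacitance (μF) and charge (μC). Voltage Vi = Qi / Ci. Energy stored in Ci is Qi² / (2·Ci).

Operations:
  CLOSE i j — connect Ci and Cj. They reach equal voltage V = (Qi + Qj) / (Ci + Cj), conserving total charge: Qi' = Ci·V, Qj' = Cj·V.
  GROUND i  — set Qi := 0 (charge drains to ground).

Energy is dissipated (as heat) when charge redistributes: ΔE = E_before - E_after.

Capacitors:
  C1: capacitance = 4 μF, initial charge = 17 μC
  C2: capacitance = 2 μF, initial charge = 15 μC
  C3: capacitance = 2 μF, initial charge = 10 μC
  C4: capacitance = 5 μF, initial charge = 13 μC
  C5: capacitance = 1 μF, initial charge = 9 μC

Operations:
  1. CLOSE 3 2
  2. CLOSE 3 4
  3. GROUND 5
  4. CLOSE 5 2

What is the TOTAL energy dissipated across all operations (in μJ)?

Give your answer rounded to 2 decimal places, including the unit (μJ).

Initial: C1(4μF, Q=17μC, V=4.25V), C2(2μF, Q=15μC, V=7.50V), C3(2μF, Q=10μC, V=5.00V), C4(5μF, Q=13μC, V=2.60V), C5(1μF, Q=9μC, V=9.00V)
Op 1: CLOSE 3-2: Q_total=25.00, C_total=4.00, V=6.25; Q3=12.50, Q2=12.50; dissipated=3.125
Op 2: CLOSE 3-4: Q_total=25.50, C_total=7.00, V=3.64; Q3=7.29, Q4=18.21; dissipated=9.516
Op 3: GROUND 5: Q5=0; energy lost=40.500
Op 4: CLOSE 5-2: Q_total=12.50, C_total=3.00, V=4.17; Q5=4.17, Q2=8.33; dissipated=13.021
Total dissipated: 66.162 μJ

Answer: 66.16 μJ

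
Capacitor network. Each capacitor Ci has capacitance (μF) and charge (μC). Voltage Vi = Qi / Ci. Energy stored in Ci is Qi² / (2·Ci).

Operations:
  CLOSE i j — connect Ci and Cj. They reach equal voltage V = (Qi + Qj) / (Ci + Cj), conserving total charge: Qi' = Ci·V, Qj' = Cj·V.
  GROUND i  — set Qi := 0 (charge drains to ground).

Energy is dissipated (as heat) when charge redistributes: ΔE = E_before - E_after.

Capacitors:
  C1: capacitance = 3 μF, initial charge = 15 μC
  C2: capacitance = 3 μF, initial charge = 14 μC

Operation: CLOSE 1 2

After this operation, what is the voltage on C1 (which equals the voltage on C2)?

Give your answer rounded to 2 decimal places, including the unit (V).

Answer: 4.83 V

Derivation:
Initial: C1(3μF, Q=15μC, V=5.00V), C2(3μF, Q=14μC, V=4.67V)
Op 1: CLOSE 1-2: Q_total=29.00, C_total=6.00, V=4.83; Q1=14.50, Q2=14.50; dissipated=0.083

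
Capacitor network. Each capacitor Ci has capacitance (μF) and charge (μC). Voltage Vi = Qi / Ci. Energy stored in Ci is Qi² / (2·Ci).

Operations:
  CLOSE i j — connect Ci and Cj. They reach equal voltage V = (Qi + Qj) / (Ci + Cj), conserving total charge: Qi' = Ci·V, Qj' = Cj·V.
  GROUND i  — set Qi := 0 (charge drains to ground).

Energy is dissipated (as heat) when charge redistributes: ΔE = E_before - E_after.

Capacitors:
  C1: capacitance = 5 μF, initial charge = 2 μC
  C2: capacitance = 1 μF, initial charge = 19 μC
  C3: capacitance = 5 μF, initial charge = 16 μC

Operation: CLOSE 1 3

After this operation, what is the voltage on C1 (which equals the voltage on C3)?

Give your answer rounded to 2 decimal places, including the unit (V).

Answer: 1.80 V

Derivation:
Initial: C1(5μF, Q=2μC, V=0.40V), C2(1μF, Q=19μC, V=19.00V), C3(5μF, Q=16μC, V=3.20V)
Op 1: CLOSE 1-3: Q_total=18.00, C_total=10.00, V=1.80; Q1=9.00, Q3=9.00; dissipated=9.800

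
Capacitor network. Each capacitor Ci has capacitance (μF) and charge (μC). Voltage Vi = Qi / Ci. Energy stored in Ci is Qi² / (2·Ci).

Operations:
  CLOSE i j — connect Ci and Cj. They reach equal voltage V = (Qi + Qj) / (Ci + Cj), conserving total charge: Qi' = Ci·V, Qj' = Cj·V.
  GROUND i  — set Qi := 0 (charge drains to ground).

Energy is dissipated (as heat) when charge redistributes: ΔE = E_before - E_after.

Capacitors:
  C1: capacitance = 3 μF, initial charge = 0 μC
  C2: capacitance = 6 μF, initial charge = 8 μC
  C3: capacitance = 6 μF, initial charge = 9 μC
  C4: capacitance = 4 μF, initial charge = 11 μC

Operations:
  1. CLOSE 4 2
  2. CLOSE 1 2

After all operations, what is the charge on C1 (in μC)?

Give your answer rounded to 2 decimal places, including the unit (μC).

Answer: 3.80 μC

Derivation:
Initial: C1(3μF, Q=0μC, V=0.00V), C2(6μF, Q=8μC, V=1.33V), C3(6μF, Q=9μC, V=1.50V), C4(4μF, Q=11μC, V=2.75V)
Op 1: CLOSE 4-2: Q_total=19.00, C_total=10.00, V=1.90; Q4=7.60, Q2=11.40; dissipated=2.408
Op 2: CLOSE 1-2: Q_total=11.40, C_total=9.00, V=1.27; Q1=3.80, Q2=7.60; dissipated=3.610
Final charges: Q1=3.80, Q2=7.60, Q3=9.00, Q4=7.60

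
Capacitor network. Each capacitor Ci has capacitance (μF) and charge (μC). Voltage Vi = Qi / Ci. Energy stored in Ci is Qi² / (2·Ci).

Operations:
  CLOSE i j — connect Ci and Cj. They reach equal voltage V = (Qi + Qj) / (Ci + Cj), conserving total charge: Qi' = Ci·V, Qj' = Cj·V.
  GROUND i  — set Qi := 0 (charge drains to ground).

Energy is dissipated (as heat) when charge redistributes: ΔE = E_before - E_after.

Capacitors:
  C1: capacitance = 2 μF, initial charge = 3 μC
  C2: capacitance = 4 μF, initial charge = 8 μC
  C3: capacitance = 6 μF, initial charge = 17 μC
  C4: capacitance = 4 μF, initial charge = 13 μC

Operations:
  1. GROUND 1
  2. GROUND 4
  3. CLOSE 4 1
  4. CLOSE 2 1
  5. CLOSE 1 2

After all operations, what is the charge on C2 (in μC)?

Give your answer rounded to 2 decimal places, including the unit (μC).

Initial: C1(2μF, Q=3μC, V=1.50V), C2(4μF, Q=8μC, V=2.00V), C3(6μF, Q=17μC, V=2.83V), C4(4μF, Q=13μC, V=3.25V)
Op 1: GROUND 1: Q1=0; energy lost=2.250
Op 2: GROUND 4: Q4=0; energy lost=21.125
Op 3: CLOSE 4-1: Q_total=0.00, C_total=6.00, V=0.00; Q4=0.00, Q1=0.00; dissipated=0.000
Op 4: CLOSE 2-1: Q_total=8.00, C_total=6.00, V=1.33; Q2=5.33, Q1=2.67; dissipated=2.667
Op 5: CLOSE 1-2: Q_total=8.00, C_total=6.00, V=1.33; Q1=2.67, Q2=5.33; dissipated=0.000
Final charges: Q1=2.67, Q2=5.33, Q3=17.00, Q4=0.00

Answer: 5.33 μC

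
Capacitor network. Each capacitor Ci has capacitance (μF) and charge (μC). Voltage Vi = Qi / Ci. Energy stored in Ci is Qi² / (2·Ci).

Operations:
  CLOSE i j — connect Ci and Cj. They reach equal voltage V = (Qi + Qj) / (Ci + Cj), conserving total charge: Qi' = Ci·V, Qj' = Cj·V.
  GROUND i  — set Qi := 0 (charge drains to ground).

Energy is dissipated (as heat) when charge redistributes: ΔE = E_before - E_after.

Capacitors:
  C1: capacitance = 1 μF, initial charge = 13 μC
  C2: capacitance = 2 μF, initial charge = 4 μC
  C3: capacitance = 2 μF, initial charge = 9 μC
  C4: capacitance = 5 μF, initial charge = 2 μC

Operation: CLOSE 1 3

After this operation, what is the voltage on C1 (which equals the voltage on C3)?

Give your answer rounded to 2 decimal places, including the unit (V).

Answer: 7.33 V

Derivation:
Initial: C1(1μF, Q=13μC, V=13.00V), C2(2μF, Q=4μC, V=2.00V), C3(2μF, Q=9μC, V=4.50V), C4(5μF, Q=2μC, V=0.40V)
Op 1: CLOSE 1-3: Q_total=22.00, C_total=3.00, V=7.33; Q1=7.33, Q3=14.67; dissipated=24.083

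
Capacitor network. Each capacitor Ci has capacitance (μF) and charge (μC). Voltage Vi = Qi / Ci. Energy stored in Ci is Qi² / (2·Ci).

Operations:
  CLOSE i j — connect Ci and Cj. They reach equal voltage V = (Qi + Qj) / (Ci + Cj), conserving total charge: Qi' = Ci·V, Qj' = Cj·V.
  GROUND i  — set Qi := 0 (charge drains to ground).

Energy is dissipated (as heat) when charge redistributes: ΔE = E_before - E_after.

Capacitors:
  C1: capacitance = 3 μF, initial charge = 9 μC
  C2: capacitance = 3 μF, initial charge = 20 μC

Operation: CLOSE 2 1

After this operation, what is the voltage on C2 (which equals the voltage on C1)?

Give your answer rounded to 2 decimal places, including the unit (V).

Initial: C1(3μF, Q=9μC, V=3.00V), C2(3μF, Q=20μC, V=6.67V)
Op 1: CLOSE 2-1: Q_total=29.00, C_total=6.00, V=4.83; Q2=14.50, Q1=14.50; dissipated=10.083

Answer: 4.83 V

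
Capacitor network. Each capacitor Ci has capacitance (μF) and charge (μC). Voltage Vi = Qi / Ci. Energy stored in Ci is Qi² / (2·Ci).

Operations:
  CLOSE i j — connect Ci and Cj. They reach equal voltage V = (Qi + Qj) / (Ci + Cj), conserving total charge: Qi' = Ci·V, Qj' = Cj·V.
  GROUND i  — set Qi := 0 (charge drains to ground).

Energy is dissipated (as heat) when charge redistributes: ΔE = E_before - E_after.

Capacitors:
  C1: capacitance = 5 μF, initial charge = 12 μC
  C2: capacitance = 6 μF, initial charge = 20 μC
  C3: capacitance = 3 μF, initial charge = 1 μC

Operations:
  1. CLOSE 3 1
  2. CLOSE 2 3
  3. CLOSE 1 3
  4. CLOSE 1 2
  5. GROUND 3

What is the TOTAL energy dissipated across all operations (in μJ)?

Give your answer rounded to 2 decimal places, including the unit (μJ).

Answer: 15.15 μJ

Derivation:
Initial: C1(5μF, Q=12μC, V=2.40V), C2(6μF, Q=20μC, V=3.33V), C3(3μF, Q=1μC, V=0.33V)
Op 1: CLOSE 3-1: Q_total=13.00, C_total=8.00, V=1.62; Q3=4.88, Q1=8.12; dissipated=4.004
Op 2: CLOSE 2-3: Q_total=24.88, C_total=9.00, V=2.76; Q2=16.58, Q3=8.29; dissipated=2.918
Op 3: CLOSE 1-3: Q_total=16.42, C_total=8.00, V=2.05; Q1=10.26, Q3=6.16; dissipated=1.216
Op 4: CLOSE 1-2: Q_total=26.84, C_total=11.00, V=2.44; Q1=12.20, Q2=14.64; dissipated=0.691
Op 5: GROUND 3: Q3=0; energy lost=6.317
Total dissipated: 15.146 μJ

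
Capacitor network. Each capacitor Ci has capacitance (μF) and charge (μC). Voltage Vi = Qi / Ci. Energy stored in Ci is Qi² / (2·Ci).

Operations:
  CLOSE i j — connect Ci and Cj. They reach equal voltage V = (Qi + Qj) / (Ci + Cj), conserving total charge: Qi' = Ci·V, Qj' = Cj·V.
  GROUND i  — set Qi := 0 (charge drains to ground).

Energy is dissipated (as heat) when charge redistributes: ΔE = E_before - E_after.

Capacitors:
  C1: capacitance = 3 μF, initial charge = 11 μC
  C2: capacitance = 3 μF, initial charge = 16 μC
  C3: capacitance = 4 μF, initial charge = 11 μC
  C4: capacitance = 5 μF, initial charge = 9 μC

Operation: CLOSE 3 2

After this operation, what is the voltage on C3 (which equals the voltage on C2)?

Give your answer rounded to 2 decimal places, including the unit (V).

Initial: C1(3μF, Q=11μC, V=3.67V), C2(3μF, Q=16μC, V=5.33V), C3(4μF, Q=11μC, V=2.75V), C4(5μF, Q=9μC, V=1.80V)
Op 1: CLOSE 3-2: Q_total=27.00, C_total=7.00, V=3.86; Q3=15.43, Q2=11.57; dissipated=5.720

Answer: 3.86 V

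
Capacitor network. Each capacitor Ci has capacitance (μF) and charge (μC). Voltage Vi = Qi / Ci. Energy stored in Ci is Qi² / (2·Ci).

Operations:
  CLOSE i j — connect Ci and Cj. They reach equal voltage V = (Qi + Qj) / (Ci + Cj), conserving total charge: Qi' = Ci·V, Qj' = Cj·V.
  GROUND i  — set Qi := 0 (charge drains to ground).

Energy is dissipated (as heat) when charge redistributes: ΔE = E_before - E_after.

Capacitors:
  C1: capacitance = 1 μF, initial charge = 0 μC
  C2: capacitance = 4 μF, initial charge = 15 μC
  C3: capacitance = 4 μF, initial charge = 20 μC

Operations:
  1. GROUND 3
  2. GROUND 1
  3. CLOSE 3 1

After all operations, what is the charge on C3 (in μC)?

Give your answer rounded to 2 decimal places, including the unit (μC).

Initial: C1(1μF, Q=0μC, V=0.00V), C2(4μF, Q=15μC, V=3.75V), C3(4μF, Q=20μC, V=5.00V)
Op 1: GROUND 3: Q3=0; energy lost=50.000
Op 2: GROUND 1: Q1=0; energy lost=0.000
Op 3: CLOSE 3-1: Q_total=0.00, C_total=5.00, V=0.00; Q3=0.00, Q1=0.00; dissipated=0.000
Final charges: Q1=0.00, Q2=15.00, Q3=0.00

Answer: 0.00 μC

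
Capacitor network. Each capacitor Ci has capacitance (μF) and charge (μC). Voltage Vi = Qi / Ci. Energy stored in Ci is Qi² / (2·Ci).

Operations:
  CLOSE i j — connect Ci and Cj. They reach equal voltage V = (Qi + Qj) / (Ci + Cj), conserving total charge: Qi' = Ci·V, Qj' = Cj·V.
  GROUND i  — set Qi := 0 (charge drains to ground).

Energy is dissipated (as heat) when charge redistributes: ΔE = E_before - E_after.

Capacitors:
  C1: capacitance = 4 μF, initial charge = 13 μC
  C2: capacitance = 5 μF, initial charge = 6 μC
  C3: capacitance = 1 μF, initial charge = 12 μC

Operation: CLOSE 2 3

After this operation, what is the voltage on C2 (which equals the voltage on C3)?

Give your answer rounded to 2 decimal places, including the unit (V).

Answer: 3.00 V

Derivation:
Initial: C1(4μF, Q=13μC, V=3.25V), C2(5μF, Q=6μC, V=1.20V), C3(1μF, Q=12μC, V=12.00V)
Op 1: CLOSE 2-3: Q_total=18.00, C_total=6.00, V=3.00; Q2=15.00, Q3=3.00; dissipated=48.600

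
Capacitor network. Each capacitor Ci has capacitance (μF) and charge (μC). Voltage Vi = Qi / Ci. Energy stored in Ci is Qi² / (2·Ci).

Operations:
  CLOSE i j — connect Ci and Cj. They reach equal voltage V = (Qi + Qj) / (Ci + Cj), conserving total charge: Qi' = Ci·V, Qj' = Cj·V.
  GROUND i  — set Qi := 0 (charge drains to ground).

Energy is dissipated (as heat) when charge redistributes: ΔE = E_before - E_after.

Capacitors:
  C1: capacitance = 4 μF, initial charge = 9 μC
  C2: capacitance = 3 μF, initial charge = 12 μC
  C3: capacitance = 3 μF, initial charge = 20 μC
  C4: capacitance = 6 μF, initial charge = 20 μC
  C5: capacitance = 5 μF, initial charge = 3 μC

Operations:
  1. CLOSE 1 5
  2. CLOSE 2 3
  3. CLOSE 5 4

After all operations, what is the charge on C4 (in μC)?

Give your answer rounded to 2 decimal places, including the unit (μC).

Initial: C1(4μF, Q=9μC, V=2.25V), C2(3μF, Q=12μC, V=4.00V), C3(3μF, Q=20μC, V=6.67V), C4(6μF, Q=20μC, V=3.33V), C5(5μF, Q=3μC, V=0.60V)
Op 1: CLOSE 1-5: Q_total=12.00, C_total=9.00, V=1.33; Q1=5.33, Q5=6.67; dissipated=3.025
Op 2: CLOSE 2-3: Q_total=32.00, C_total=6.00, V=5.33; Q2=16.00, Q3=16.00; dissipated=5.333
Op 3: CLOSE 5-4: Q_total=26.67, C_total=11.00, V=2.42; Q5=12.12, Q4=14.55; dissipated=5.455
Final charges: Q1=5.33, Q2=16.00, Q3=16.00, Q4=14.55, Q5=12.12

Answer: 14.55 μC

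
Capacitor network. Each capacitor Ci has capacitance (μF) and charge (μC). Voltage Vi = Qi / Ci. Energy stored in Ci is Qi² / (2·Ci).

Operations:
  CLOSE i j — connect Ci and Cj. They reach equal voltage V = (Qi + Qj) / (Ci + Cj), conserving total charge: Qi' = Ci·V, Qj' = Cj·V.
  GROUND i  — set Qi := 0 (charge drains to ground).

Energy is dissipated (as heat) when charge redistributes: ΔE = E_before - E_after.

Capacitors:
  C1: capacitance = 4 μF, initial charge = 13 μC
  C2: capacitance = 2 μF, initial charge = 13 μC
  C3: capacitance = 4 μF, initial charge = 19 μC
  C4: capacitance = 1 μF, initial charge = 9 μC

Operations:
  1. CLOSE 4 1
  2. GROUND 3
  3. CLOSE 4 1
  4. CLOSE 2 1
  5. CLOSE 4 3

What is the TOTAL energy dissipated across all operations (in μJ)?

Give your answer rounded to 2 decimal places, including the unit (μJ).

Initial: C1(4μF, Q=13μC, V=3.25V), C2(2μF, Q=13μC, V=6.50V), C3(4μF, Q=19μC, V=4.75V), C4(1μF, Q=9μC, V=9.00V)
Op 1: CLOSE 4-1: Q_total=22.00, C_total=5.00, V=4.40; Q4=4.40, Q1=17.60; dissipated=13.225
Op 2: GROUND 3: Q3=0; energy lost=45.125
Op 3: CLOSE 4-1: Q_total=22.00, C_total=5.00, V=4.40; Q4=4.40, Q1=17.60; dissipated=0.000
Op 4: CLOSE 2-1: Q_total=30.60, C_total=6.00, V=5.10; Q2=10.20, Q1=20.40; dissipated=2.940
Op 5: CLOSE 4-3: Q_total=4.40, C_total=5.00, V=0.88; Q4=0.88, Q3=3.52; dissipated=7.744
Total dissipated: 69.034 μJ

Answer: 69.03 μJ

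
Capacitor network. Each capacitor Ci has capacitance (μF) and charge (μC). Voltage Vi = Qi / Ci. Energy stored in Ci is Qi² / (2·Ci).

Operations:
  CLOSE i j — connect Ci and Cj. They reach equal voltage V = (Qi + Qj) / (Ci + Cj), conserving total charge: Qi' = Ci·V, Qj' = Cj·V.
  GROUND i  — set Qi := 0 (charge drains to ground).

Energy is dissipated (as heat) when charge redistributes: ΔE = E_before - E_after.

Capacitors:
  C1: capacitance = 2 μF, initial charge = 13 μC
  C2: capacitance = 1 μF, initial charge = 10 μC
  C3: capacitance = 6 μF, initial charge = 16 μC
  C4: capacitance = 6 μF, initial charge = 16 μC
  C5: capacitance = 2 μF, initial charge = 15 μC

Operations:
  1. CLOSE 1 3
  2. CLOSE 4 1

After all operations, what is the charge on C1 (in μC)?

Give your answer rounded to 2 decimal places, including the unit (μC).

Answer: 5.81 μC

Derivation:
Initial: C1(2μF, Q=13μC, V=6.50V), C2(1μF, Q=10μC, V=10.00V), C3(6μF, Q=16μC, V=2.67V), C4(6μF, Q=16μC, V=2.67V), C5(2μF, Q=15μC, V=7.50V)
Op 1: CLOSE 1-3: Q_total=29.00, C_total=8.00, V=3.62; Q1=7.25, Q3=21.75; dissipated=11.021
Op 2: CLOSE 4-1: Q_total=23.25, C_total=8.00, V=2.91; Q4=17.44, Q1=5.81; dissipated=0.689
Final charges: Q1=5.81, Q2=10.00, Q3=21.75, Q4=17.44, Q5=15.00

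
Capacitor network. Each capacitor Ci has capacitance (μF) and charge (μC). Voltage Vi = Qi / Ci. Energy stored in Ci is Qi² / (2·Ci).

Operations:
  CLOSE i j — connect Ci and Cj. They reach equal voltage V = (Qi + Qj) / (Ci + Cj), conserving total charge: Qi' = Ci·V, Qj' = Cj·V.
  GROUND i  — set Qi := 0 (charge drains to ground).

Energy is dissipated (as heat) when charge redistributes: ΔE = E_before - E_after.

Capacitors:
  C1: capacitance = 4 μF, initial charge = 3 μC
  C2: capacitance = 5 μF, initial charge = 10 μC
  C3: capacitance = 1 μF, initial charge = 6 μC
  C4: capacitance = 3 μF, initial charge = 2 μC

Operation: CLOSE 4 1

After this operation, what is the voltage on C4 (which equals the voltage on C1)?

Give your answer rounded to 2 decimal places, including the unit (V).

Initial: C1(4μF, Q=3μC, V=0.75V), C2(5μF, Q=10μC, V=2.00V), C3(1μF, Q=6μC, V=6.00V), C4(3μF, Q=2μC, V=0.67V)
Op 1: CLOSE 4-1: Q_total=5.00, C_total=7.00, V=0.71; Q4=2.14, Q1=2.86; dissipated=0.006

Answer: 0.71 V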